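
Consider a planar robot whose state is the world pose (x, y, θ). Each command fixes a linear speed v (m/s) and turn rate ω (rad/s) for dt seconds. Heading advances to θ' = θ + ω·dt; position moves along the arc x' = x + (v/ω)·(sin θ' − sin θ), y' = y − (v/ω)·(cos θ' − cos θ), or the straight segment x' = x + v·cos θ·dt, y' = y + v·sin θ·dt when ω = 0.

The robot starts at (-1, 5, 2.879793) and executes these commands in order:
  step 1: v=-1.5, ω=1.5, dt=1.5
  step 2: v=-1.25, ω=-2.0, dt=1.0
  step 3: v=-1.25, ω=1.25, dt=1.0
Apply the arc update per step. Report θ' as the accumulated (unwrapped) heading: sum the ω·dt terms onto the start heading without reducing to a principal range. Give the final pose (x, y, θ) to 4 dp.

(1.7087, 7.9231, 4.3798)

step 1: θ'=5.1298 (R=-1.0000) → pose (0.1730, 6.3713, 5.1298)
step 2: θ'=3.1298 (R=0.6250) → pose (0.7517, 7.2496, 3.1298)
step 3: θ'=4.3798 (R=-1.0000) → pose (1.7087, 7.9231, 4.3798)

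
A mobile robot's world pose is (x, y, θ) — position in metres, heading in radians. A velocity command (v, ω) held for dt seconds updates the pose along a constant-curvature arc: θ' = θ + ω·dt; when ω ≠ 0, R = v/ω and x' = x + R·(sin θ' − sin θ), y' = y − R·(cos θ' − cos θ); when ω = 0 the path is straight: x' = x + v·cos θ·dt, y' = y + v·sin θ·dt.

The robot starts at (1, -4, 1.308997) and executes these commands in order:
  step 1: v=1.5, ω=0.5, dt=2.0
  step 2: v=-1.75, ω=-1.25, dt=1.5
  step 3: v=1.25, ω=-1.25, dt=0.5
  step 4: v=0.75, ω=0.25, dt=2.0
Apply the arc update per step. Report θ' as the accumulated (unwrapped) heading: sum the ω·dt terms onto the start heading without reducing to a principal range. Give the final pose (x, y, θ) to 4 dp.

step 1: θ'=2.3090 (R=3.0000) → pose (0.3213, -1.2047, 2.3090)
step 2: θ'=0.4340 (R=1.4000) → pose (-0.1256, -3.4170, 0.4340)
step 3: θ'=-0.1910 (R=-1.0000) → pose (0.4848, -3.3425, -0.1910)
step 4: θ'=0.3090 (R=3.0000) → pose (1.9666, -3.2550, 0.3090)

(1.9666, -3.2550, 0.3090)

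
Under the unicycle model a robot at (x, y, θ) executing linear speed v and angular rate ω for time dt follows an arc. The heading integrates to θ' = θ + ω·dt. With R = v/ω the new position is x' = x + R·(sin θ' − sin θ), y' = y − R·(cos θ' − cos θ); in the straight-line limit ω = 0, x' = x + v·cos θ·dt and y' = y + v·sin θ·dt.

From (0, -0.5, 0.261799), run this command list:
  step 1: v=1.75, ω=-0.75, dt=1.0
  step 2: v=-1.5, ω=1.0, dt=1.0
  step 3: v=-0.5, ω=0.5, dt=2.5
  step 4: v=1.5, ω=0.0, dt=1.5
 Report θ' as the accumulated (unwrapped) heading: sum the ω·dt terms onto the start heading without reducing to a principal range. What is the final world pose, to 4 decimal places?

(-0.6591, 0.4373, 1.7618)

step 1: θ'=-0.4882 (R=-2.3333) → pose (1.6983, -0.6931, -0.4882)
step 2: θ'=0.5118 (R=-1.5000) → pose (0.2602, -0.7100, 0.5118)
step 3: θ'=1.7618 (R=-1.0000) → pose (-0.2319, -1.7718, 1.7618)
step 4: θ'=1.7618 (straight) → pose (-0.6591, 0.4373, 1.7618)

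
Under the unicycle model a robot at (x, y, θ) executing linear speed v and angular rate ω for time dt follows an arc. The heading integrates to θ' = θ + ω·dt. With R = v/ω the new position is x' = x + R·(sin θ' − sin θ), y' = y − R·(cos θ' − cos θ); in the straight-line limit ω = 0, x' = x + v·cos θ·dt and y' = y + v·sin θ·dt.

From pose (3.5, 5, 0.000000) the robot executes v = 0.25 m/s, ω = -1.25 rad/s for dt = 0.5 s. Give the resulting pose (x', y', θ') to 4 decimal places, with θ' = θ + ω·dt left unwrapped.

(3.6170, 4.9622, -0.6250)

θ' = 0.0000 + -1.25·0.5 = -0.6250
R = v/ω = 0.25/-1.25 = -0.2000
x' = 3.5 + -0.2000·(sin -0.6250 − sin 0.0000) = 3.6170
y' = 5 − -0.2000·(cos -0.6250 − cos 0.0000) = 4.9622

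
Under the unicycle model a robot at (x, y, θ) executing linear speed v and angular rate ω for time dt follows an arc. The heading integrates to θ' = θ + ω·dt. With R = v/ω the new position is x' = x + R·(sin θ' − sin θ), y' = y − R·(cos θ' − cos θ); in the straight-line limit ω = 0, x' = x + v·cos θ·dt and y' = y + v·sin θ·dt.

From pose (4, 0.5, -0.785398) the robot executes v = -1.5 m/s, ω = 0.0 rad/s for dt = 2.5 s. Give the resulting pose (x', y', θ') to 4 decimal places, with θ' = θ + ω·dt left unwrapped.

(1.3483, 3.1516, -0.7854)

θ' = -0.7854 + 0.0·2.5 = -0.7854
ω = 0 → straight: x' = 4 + -1.5·cos(-0.7854)·2.5 = 1.3483
y' = 0.5 + -1.5·sin(-0.7854)·2.5 = 3.1516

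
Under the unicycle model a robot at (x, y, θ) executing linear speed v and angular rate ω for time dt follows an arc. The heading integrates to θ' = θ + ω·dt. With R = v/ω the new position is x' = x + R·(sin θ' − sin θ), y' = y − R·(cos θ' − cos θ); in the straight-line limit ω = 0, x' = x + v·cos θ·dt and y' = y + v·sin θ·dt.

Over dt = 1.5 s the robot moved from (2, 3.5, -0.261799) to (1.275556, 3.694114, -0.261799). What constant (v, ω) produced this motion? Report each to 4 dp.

v = -0.5000, ω = 0.0000

Δθ = -0.261799 − -0.261799 = 0.000000
ω = Δθ/dt = 0.000000/1.5 = 0.0000
ω = 0 → v = (Δx·cos θ + Δy·sin θ)/dt = -0.5000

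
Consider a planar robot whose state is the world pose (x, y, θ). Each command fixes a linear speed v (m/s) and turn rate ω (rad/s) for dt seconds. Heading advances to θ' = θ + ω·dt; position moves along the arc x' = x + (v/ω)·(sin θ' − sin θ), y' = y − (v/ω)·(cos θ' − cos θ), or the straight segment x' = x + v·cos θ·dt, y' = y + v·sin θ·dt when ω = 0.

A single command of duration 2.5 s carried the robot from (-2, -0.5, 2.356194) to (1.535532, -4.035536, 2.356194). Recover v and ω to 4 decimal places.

v = -2.0000, ω = 0.0000

Δθ = 2.356194 − 2.356194 = 0.000000
ω = Δθ/dt = 0.000000/2.5 = 0.0000
ω = 0 → v = (Δx·cos θ + Δy·sin θ)/dt = -2.0000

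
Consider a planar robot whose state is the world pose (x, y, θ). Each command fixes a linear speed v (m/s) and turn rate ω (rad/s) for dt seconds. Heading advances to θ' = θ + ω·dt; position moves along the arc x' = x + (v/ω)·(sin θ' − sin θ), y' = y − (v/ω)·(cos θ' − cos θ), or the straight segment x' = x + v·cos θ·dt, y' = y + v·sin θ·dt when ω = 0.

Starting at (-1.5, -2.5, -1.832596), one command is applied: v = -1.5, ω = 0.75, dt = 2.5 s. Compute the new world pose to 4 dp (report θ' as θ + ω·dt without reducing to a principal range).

θ' = -1.8326 + 0.75·2.5 = 0.0424
R = v/ω = -1.5/0.75 = -2.0000
x' = -1.5 + -2.0000·(sin 0.0424 − sin -1.8326) = -3.5166
y' = -2.5 − -2.0000·(cos 0.0424 − cos -1.8326) = 0.0158

(-3.5166, 0.0158, 0.0424)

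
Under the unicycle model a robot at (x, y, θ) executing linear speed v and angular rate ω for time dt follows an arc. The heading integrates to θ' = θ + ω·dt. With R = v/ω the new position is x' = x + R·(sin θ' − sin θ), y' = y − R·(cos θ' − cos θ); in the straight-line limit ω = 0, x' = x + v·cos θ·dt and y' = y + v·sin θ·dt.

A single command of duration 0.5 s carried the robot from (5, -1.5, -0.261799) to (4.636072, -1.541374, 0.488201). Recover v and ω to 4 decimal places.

Δθ = 0.488201 − -0.261799 = 0.750000
ω = Δθ/dt = 0.750000/0.5 = 1.5000
R = Δx/(sin θ' − sin θ) = -0.5000
v = R·ω = -0.5000·1.5000 = -0.7500

v = -0.7500, ω = 1.5000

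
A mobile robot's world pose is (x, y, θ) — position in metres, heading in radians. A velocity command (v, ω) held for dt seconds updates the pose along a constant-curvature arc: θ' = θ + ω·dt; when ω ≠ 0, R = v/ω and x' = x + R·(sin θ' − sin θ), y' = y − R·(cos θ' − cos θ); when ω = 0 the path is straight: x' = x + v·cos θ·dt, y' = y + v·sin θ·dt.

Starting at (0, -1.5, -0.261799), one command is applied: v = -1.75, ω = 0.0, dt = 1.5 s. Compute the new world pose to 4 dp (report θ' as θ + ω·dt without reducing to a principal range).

(-2.5356, -0.8206, -0.2618)

θ' = -0.2618 + 0.0·1.5 = -0.2618
ω = 0 → straight: x' = 0 + -1.75·cos(-0.2618)·1.5 = -2.5356
y' = -1.5 + -1.75·sin(-0.2618)·1.5 = -0.8206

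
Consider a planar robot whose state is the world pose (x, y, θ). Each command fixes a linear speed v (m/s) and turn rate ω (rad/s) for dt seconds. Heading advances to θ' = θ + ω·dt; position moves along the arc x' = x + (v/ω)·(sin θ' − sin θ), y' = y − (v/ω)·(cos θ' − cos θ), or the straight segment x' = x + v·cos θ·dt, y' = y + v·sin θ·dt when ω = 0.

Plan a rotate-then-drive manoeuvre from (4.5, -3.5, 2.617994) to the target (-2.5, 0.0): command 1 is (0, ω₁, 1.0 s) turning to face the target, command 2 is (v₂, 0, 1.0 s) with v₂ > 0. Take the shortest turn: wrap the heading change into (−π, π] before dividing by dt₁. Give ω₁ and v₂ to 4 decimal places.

heading to target = atan2(0−-3.5, -2.5−4.5) = 2.6779
Δθ = wrap(2.6779 − 2.6180) = 0.0600; ω₁ = Δθ/dt₁ = 0.0600
distance = √((-2.5−4.5)² + (0−-3.5)²) = 7.8262; v₂ = distance/dt₂ = 7.8262

ω₁ = 0.0600, v₂ = 7.8262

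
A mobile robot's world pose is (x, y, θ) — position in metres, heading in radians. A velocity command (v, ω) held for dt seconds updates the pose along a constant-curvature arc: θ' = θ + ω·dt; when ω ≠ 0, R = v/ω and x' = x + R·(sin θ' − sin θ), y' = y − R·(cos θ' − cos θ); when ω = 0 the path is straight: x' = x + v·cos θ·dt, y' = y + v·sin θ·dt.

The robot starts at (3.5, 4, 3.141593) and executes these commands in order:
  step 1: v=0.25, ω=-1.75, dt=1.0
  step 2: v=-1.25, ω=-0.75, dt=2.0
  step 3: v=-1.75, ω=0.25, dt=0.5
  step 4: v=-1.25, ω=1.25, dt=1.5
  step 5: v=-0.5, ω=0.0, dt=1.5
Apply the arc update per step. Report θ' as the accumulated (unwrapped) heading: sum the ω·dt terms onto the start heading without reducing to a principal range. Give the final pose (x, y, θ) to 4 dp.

step 1: θ'=1.3916 (R=-0.1429) → pose (3.3594, 4.1683, 1.3916)
step 2: θ'=-0.1084 (R=1.6667) → pose (1.5391, 2.8085, -0.1084)
step 3: θ'=0.0166 (R=-7.0000) → pose (0.6656, 2.8486, 0.0166)
step 4: θ'=1.8916 (R=-1.0000) → pose (-0.2668, 1.5335, 1.8916)
step 5: θ'=1.8916 (straight) → pose (-0.0303, 0.8217, 1.8916)

(-0.0303, 0.8217, 1.8916)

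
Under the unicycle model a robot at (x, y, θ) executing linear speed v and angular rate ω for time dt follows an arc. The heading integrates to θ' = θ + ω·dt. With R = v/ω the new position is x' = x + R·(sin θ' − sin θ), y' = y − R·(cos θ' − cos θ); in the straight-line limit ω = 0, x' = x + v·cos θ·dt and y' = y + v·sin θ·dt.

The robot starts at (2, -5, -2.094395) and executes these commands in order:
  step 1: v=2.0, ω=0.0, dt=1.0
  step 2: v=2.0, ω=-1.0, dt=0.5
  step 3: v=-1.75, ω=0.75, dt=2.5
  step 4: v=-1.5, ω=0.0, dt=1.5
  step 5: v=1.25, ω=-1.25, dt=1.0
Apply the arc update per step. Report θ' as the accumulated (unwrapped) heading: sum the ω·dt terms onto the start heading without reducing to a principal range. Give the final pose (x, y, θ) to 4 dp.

step 1: θ'=-2.0944 (straight) → pose (1.0000, -6.7321, -2.0944)
step 2: θ'=-2.5944 (R=-2.0000) → pose (0.3085, -7.4400, -2.5944)
step 3: θ'=-0.7194 (R=-2.3333) → pose (0.6320, -3.6922, -0.7194)
step 4: θ'=-0.7194 (straight) → pose (-1.0604, -2.2097, -0.7194)
step 5: θ'=-1.9694 (R=-1.0000) → pose (-0.7978, -3.3500, -1.9694)

(-0.7978, -3.3500, -1.9694)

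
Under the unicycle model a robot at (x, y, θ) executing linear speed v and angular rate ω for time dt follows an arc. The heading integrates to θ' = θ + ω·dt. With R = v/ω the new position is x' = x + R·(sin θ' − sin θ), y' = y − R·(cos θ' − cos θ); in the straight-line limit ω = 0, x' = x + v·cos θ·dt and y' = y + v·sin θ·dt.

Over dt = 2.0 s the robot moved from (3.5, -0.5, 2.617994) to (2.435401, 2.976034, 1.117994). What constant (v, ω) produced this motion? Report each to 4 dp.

Δθ = 1.117994 − 2.617994 = -1.500000
ω = Δθ/dt = -1.500000/2.0 = -0.7500
R = −Δy/(cos θ' − cos θ) = -2.6667
v = R·ω = -2.6667·-0.7500 = 2.0000

v = 2.0000, ω = -0.7500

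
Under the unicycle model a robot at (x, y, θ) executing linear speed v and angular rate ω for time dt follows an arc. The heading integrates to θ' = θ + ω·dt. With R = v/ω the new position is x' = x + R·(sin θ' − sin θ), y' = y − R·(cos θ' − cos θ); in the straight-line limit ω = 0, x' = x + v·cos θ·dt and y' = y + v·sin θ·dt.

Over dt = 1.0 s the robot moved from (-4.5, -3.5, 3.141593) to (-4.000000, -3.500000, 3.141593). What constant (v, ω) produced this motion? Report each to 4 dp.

Δθ = 3.141593 − 3.141593 = 0.000000
ω = Δθ/dt = 0.000000/1.0 = 0.0000
ω = 0 → v = (Δx·cos θ + Δy·sin θ)/dt = -0.5000

v = -0.5000, ω = 0.0000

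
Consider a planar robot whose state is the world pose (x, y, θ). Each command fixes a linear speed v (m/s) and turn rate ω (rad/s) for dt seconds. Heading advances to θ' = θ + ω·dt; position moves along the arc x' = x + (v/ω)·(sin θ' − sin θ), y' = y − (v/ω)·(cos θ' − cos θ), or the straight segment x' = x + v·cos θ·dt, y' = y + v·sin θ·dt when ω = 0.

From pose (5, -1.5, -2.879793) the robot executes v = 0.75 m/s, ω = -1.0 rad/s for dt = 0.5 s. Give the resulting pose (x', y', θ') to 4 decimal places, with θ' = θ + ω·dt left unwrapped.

(4.6289, -1.5044, -3.3798)

θ' = -2.8798 + -1.0·0.5 = -3.3798
R = v/ω = 0.75/-1.0 = -0.7500
x' = 5 + -0.7500·(sin -3.3798 − sin -2.8798) = 4.6289
y' = -1.5 − -0.7500·(cos -3.3798 − cos -2.8798) = -1.5044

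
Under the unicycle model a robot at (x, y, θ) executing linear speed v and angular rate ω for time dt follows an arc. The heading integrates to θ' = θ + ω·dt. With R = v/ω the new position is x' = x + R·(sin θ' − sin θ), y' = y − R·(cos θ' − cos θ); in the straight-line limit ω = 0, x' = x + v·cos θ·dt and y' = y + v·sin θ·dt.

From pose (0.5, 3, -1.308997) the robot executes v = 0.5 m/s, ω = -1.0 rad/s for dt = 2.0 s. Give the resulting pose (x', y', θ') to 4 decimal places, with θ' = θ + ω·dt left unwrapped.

θ' = -1.3090 + -1.0·2.0 = -3.3090
R = v/ω = 0.5/-1.0 = -0.5000
x' = 0.5 + -0.5000·(sin -3.3090 − sin -1.3090) = -0.0663
y' = 3 − -0.5000·(cos -3.3090 − cos -1.3090) = 2.3776

(-0.0663, 2.3776, -3.3090)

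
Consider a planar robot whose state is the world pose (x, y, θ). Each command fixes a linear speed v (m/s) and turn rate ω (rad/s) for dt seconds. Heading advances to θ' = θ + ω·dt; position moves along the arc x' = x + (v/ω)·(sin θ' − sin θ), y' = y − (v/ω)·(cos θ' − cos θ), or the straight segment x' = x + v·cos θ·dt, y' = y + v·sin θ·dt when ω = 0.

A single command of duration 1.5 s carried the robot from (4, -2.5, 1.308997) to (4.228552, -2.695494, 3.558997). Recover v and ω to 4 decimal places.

Δθ = 3.558997 − 1.308997 = 2.250000
ω = Δθ/dt = 2.250000/1.5 = 1.5000
R = Δx/(sin θ' − sin θ) = -0.1667
v = R·ω = -0.1667·1.5000 = -0.2500

v = -0.2500, ω = 1.5000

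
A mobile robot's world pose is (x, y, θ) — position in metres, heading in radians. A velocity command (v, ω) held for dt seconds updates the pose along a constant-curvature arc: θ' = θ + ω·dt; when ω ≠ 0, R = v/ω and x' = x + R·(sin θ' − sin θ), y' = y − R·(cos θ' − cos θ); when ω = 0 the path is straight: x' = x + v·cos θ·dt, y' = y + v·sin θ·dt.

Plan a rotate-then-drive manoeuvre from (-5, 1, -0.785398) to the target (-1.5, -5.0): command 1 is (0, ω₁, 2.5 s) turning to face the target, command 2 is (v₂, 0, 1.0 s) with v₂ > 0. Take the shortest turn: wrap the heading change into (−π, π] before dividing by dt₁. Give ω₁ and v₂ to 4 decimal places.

ω₁ = -0.1029, v₂ = 6.9462

heading to target = atan2(-5−1, -1.5−-5) = -1.0427
Δθ = wrap(-1.0427 − -0.7854) = -0.2573; ω₁ = Δθ/dt₁ = -0.1029
distance = √((-1.5−-5)² + (-5−1)²) = 6.9462; v₂ = distance/dt₂ = 6.9462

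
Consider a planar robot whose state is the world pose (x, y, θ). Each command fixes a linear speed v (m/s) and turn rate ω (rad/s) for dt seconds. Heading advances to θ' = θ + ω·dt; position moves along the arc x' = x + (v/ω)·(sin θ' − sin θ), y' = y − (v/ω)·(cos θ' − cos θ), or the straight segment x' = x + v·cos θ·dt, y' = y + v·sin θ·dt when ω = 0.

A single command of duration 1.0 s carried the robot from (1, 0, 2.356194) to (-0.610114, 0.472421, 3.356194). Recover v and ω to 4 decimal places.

v = 1.7500, ω = 1.0000

Δθ = 3.356194 − 2.356194 = 1.000000
ω = Δθ/dt = 1.000000/1.0 = 1.0000
R = Δx/(sin θ' − sin θ) = 1.7500
v = R·ω = 1.7500·1.0000 = 1.7500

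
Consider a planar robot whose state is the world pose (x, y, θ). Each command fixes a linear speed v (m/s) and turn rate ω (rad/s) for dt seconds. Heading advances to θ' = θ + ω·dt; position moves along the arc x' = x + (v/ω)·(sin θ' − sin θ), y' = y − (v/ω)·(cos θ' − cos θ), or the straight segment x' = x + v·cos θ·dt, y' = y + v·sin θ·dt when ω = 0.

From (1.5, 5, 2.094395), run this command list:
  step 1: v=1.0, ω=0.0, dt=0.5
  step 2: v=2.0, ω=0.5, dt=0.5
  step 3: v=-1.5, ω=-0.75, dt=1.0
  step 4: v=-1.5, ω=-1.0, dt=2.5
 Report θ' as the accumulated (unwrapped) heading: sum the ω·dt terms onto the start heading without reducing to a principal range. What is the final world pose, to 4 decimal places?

(-1.4636, 3.9164, -0.9056)

step 1: θ'=2.0944 (straight) → pose (1.2500, 5.4330, 2.0944)
step 2: θ'=2.3444 (R=4.0000) → pose (0.6475, 6.2279, 2.3444)
step 3: θ'=1.5944 (R=2.0000) → pose (1.2161, 4.8776, 1.5944)
step 4: θ'=-0.9056 (R=1.5000) → pose (-1.4636, 3.9164, -0.9056)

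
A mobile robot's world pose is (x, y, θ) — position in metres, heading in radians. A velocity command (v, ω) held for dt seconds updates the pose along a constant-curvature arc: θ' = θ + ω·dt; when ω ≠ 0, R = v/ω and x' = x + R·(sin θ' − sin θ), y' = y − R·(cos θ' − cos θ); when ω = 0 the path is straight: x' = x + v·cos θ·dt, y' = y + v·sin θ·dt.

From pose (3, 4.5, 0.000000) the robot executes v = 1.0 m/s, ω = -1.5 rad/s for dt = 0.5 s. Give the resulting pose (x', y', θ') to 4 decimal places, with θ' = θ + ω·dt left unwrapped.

θ' = 0.0000 + -1.5·0.5 = -0.7500
R = v/ω = 1.0/-1.5 = -0.6667
x' = 3 + -0.6667·(sin -0.7500 − sin 0.0000) = 3.4544
y' = 4.5 − -0.6667·(cos -0.7500 − cos 0.0000) = 4.3211

(3.4544, 4.3211, -0.7500)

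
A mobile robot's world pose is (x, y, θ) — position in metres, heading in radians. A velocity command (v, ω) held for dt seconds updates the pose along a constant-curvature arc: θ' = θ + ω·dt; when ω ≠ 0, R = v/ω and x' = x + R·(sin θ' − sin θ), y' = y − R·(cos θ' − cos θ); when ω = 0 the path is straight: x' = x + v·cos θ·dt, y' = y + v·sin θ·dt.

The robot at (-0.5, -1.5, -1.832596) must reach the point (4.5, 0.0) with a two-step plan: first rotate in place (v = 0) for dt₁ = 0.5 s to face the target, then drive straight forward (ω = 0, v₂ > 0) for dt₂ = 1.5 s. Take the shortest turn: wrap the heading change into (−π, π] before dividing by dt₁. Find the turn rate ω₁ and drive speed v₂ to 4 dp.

heading to target = atan2(0−-1.5, 4.5−-0.5) = 0.2915
Δθ = wrap(0.2915 − -1.8326) = 2.1241; ω₁ = Δθ/dt₁ = 4.2481
distance = √((4.5−-0.5)² + (0−-1.5)²) = 5.2202; v₂ = distance/dt₂ = 3.4801

ω₁ = 4.2481, v₂ = 3.4801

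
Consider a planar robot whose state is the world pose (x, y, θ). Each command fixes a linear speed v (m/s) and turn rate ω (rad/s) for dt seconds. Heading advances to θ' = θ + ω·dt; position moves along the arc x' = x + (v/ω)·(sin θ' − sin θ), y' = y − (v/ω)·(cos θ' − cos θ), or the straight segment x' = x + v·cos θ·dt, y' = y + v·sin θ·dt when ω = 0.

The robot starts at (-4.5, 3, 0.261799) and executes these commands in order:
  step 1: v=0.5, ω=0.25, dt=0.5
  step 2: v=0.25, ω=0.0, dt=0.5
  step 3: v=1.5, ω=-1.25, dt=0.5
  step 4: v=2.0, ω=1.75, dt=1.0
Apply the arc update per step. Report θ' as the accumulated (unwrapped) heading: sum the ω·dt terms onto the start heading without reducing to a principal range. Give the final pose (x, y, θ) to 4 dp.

step 1: θ'=0.3868 (R=2.0000) → pose (-4.2632, 3.0796, 0.3868)
step 2: θ'=0.3868 (straight) → pose (-4.1474, 3.1268, 0.3868)
step 3: θ'=-0.2382 (R=-1.2000) → pose (-3.4116, 3.1815, -0.2382)
step 4: θ'=1.5118 (R=1.1429) → pose (-2.0011, 4.2247, 1.5118)

(-2.0011, 4.2247, 1.5118)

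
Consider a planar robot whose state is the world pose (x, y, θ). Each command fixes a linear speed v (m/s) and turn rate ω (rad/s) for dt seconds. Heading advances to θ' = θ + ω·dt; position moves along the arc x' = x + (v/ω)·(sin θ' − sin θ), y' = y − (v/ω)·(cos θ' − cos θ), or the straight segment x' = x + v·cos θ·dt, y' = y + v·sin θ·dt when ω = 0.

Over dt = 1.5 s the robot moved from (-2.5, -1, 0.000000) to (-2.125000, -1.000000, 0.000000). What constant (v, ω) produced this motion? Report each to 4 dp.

v = 0.2500, ω = 0.0000

Δθ = 0.000000 − 0.000000 = 0.000000
ω = Δθ/dt = 0.000000/1.5 = 0.0000
ω = 0 → v = (Δx·cos θ + Δy·sin θ)/dt = 0.2500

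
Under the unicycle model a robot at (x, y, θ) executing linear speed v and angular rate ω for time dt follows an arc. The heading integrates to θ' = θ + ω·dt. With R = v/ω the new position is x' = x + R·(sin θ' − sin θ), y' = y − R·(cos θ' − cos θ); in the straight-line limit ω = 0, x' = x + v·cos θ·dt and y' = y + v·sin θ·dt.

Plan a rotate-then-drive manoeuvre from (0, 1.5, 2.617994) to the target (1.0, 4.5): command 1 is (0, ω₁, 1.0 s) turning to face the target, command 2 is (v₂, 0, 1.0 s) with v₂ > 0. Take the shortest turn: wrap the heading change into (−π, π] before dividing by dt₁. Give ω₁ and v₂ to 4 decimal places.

heading to target = atan2(4.5−1.5, 1−0) = 1.2490
Δθ = wrap(1.2490 − 2.6180) = -1.3689; ω₁ = Δθ/dt₁ = -1.3689
distance = √((1−0)² + (4.5−1.5)²) = 3.1623; v₂ = distance/dt₂ = 3.1623

ω₁ = -1.3689, v₂ = 3.1623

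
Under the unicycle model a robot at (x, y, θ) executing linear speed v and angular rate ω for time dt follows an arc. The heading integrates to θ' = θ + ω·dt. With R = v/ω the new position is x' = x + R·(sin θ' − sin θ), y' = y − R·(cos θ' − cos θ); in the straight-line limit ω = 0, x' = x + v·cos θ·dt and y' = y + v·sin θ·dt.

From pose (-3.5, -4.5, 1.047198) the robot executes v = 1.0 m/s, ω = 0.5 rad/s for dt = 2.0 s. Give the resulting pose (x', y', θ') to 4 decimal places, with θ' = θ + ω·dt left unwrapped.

(-3.4547, -2.5828, 2.0472)

θ' = 1.0472 + 0.5·2.0 = 2.0472
R = v/ω = 1.0/0.5 = 2.0000
x' = -3.5 + 2.0000·(sin 2.0472 − sin 1.0472) = -3.4547
y' = -4.5 − 2.0000·(cos 2.0472 − cos 1.0472) = -2.5828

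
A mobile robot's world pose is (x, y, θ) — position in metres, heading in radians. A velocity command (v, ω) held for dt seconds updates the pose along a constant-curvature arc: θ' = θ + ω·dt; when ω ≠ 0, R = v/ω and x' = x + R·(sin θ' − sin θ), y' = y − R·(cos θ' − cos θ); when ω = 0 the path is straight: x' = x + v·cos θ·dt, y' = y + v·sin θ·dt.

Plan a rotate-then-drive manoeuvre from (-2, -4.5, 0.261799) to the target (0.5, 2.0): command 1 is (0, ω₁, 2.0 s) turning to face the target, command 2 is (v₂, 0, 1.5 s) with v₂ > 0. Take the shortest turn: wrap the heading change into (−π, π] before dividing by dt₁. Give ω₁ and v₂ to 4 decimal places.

heading to target = atan2(2−-4.5, 0.5−-2) = 1.2036
Δθ = wrap(1.2036 − 0.2618) = 0.9418; ω₁ = Δθ/dt₁ = 0.4709
distance = √((0.5−-2)² + (2−-4.5)²) = 6.9642; v₂ = distance/dt₂ = 4.6428

ω₁ = 0.4709, v₂ = 4.6428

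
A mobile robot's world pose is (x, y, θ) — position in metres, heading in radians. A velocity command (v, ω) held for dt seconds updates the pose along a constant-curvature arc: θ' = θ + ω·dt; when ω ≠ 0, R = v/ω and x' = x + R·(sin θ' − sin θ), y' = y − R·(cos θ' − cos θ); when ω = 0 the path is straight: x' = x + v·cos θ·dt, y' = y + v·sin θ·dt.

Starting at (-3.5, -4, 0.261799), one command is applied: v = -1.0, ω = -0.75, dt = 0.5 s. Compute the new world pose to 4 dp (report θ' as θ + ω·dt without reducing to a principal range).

θ' = 0.2618 + -0.75·0.5 = -0.1132
R = v/ω = -1.0/-0.75 = 1.3333
x' = -3.5 + 1.3333·(sin -0.1132 − sin 0.2618) = -3.9957
y' = -4 − 1.3333·(cos -0.1132 − cos 0.2618) = -4.0369

(-3.9957, -4.0369, -0.1132)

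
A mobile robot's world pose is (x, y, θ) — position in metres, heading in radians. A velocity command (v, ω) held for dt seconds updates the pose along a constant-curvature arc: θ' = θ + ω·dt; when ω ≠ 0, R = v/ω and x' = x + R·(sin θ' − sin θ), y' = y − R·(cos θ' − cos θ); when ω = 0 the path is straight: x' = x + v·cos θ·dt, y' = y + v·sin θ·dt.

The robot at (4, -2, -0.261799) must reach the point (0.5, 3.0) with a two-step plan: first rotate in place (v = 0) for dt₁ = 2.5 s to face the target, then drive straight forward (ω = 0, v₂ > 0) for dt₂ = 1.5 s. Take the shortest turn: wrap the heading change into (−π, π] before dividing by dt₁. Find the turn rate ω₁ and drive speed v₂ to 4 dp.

heading to target = atan2(3−-2, 0.5−4) = 2.1815
Δθ = wrap(2.1815 − -0.2618) = 2.4433; ω₁ = Δθ/dt₁ = 0.9773
distance = √((0.5−4)² + (3−-2)²) = 6.1033; v₂ = distance/dt₂ = 4.0689

ω₁ = 0.9773, v₂ = 4.0689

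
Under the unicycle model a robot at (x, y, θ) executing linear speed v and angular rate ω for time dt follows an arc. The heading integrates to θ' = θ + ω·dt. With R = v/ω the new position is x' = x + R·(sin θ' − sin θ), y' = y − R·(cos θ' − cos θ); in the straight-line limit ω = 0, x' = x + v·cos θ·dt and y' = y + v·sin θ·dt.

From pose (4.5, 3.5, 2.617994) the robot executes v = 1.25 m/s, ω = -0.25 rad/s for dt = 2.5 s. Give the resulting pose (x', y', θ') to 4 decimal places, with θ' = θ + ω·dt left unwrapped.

(2.4390, 5.7813, 1.9930)

θ' = 2.6180 + -0.25·2.5 = 1.9930
R = v/ω = 1.25/-0.25 = -5.0000
x' = 4.5 + -5.0000·(sin 1.9930 − sin 2.6180) = 2.4390
y' = 3.5 − -5.0000·(cos 1.9930 − cos 2.6180) = 5.7813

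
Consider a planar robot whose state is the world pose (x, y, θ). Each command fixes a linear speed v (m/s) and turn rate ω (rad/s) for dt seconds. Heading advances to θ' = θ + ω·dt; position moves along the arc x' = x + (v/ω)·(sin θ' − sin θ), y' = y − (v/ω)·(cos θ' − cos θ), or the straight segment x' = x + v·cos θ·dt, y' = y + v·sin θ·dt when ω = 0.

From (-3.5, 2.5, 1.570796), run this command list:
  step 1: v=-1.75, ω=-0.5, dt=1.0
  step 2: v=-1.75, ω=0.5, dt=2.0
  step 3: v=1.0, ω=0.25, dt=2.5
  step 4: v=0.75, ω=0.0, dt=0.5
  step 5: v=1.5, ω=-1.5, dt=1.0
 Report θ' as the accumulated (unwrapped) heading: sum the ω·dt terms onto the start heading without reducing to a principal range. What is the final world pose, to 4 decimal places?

(-6.5518, 0.5876, 1.1958)

step 1: θ'=1.0708 (R=3.5000) → pose (-3.9285, 0.8220, 1.0708)
step 2: θ'=2.0708 (R=-3.5000) → pose (-3.9285, -2.5340, 2.0708)
step 3: θ'=2.6958 (R=4.0000) → pose (-5.7141, -0.8426, 2.6958)
step 4: θ'=2.6958 (straight) → pose (-6.0524, -0.6809, 2.6958)
step 5: θ'=1.1958 (R=-1.0000) → pose (-6.5518, 0.5876, 1.1958)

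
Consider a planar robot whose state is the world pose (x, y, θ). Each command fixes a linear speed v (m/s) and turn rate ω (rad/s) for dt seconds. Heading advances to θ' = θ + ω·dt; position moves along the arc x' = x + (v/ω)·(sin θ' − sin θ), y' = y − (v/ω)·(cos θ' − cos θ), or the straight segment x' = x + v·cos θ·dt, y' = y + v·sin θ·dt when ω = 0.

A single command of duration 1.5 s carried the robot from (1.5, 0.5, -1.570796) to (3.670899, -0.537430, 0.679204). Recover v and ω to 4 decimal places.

v = 2.0000, ω = 1.5000

Δθ = 0.679204 − -1.570796 = 2.250000
ω = Δθ/dt = 2.250000/1.5 = 1.5000
R = Δx/(sin θ' − sin θ) = 1.3333
v = R·ω = 1.3333·1.5000 = 2.0000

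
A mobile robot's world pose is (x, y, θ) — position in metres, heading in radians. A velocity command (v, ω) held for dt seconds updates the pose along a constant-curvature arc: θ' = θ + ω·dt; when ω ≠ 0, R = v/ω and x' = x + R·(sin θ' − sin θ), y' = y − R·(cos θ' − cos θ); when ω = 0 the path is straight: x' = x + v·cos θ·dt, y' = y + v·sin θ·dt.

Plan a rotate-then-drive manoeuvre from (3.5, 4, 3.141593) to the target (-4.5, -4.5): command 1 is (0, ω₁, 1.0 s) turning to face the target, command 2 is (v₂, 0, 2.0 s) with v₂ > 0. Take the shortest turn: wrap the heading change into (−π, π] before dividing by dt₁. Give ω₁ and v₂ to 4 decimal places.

heading to target = atan2(-4.5−4, -4.5−3.5) = -2.3259
Δθ = wrap(-2.3259 − 3.1416) = 0.8157; ω₁ = Δθ/dt₁ = 0.8157
distance = √((-4.5−3.5)² + (-4.5−4)²) = 11.6726; v₂ = distance/dt₂ = 5.8363

ω₁ = 0.8157, v₂ = 5.8363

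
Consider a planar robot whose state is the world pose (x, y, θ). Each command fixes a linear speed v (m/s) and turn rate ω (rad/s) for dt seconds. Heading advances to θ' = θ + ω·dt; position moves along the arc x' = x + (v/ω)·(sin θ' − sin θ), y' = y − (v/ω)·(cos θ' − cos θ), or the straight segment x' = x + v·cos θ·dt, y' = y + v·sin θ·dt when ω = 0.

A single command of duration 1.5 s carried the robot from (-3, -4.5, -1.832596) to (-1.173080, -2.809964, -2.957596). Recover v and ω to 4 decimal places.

Δθ = -2.957596 − -1.832596 = -1.125000
ω = Δθ/dt = -1.125000/1.5 = -0.7500
R = Δx/(sin θ' − sin θ) = 2.3333
v = R·ω = 2.3333·-0.7500 = -1.7500

v = -1.7500, ω = -0.7500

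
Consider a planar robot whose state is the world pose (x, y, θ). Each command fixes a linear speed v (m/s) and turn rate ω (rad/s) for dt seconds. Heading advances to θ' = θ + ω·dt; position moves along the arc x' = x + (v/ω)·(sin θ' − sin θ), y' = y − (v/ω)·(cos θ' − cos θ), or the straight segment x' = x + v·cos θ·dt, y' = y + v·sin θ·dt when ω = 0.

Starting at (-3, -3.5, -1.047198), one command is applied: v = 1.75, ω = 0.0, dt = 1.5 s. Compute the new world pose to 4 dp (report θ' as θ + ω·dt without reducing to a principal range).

(-1.6875, -5.7733, -1.0472)

θ' = -1.0472 + 0.0·1.5 = -1.0472
ω = 0 → straight: x' = -3 + 1.75·cos(-1.0472)·1.5 = -1.6875
y' = -3.5 + 1.75·sin(-1.0472)·1.5 = -5.7733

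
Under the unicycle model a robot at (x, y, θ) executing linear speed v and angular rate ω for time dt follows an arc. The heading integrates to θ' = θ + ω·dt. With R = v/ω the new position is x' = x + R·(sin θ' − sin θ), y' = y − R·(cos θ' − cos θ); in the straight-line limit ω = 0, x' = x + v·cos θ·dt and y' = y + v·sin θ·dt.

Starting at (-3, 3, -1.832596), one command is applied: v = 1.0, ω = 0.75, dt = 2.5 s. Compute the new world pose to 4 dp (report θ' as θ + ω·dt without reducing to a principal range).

(-1.6556, 1.3228, 0.0424)

θ' = -1.8326 + 0.75·2.5 = 0.0424
R = v/ω = 1.0/0.75 = 1.3333
x' = -3 + 1.3333·(sin 0.0424 − sin -1.8326) = -1.6556
y' = 3 − 1.3333·(cos 0.0424 − cos -1.8326) = 1.3228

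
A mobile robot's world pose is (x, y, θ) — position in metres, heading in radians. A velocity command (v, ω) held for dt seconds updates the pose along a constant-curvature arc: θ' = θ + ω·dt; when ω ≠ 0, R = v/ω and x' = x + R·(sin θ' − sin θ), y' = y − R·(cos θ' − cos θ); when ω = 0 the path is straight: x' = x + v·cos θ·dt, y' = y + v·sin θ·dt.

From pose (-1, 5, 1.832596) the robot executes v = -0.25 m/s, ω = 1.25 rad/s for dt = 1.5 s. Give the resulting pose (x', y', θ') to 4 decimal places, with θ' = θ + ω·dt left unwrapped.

θ' = 1.8326 + 1.25·1.5 = 3.7076
R = v/ω = -0.25/1.25 = -0.2000
x' = -1 + -0.2000·(sin 3.7076 − sin 1.8326) = -0.6996
y' = 5 − -0.2000·(cos 3.7076 − cos 1.8326) = 4.8830

(-0.6996, 4.8830, 3.7076)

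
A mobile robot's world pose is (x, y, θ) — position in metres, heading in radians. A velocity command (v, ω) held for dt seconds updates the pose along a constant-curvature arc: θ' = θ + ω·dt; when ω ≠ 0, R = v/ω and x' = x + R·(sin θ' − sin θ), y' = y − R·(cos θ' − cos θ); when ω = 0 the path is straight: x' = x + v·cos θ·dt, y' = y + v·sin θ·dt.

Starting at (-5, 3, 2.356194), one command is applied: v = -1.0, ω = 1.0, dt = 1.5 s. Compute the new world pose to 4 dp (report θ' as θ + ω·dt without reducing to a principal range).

θ' = 2.3562 + 1.0·1.5 = 3.8562
R = v/ω = -1.0/1.0 = -1.0000
x' = -5 + -1.0000·(sin 3.8562 − sin 2.3562) = -3.6376
y' = 3 − -1.0000·(cos 3.8562 − cos 2.3562) = 2.9518

(-3.6376, 2.9518, 3.8562)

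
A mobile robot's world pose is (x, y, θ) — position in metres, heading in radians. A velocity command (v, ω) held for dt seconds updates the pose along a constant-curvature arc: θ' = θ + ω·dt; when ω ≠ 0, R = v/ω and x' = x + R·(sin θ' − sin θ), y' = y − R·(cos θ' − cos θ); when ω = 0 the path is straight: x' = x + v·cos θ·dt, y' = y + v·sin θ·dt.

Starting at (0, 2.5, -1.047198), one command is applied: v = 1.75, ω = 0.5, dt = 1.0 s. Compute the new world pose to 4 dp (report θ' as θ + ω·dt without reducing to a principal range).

(1.2101, 1.2610, -0.5472)

θ' = -1.0472 + 0.5·1.0 = -0.5472
R = v/ω = 1.75/0.5 = 3.5000
x' = 0 + 3.5000·(sin -0.5472 − sin -1.0472) = 1.2101
y' = 2.5 − 3.5000·(cos -0.5472 − cos -1.0472) = 1.2610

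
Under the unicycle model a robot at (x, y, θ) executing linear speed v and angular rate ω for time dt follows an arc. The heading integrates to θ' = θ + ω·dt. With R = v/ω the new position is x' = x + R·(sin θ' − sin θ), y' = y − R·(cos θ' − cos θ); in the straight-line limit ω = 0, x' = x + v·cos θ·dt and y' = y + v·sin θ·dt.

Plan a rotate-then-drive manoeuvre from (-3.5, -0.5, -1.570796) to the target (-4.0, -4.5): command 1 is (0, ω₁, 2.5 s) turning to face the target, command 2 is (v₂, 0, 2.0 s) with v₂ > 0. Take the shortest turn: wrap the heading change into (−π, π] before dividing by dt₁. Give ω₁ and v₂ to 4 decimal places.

ω₁ = -0.0497, v₂ = 2.0156

heading to target = atan2(-4.5−-0.5, -4−-3.5) = -1.6952
Δθ = wrap(-1.6952 − -1.5708) = -0.1244; ω₁ = Δθ/dt₁ = -0.0497
distance = √((-4−-3.5)² + (-4.5−-0.5)²) = 4.0311; v₂ = distance/dt₂ = 2.0156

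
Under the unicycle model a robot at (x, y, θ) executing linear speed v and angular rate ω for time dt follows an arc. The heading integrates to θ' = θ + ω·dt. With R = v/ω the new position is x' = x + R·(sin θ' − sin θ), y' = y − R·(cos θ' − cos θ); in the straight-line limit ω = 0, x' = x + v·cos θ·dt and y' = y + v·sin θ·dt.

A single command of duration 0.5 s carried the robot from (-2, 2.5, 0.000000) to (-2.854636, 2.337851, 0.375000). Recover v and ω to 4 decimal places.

v = -1.7500, ω = 0.7500

Δθ = 0.375000 − 0.000000 = 0.375000
ω = Δθ/dt = 0.375000/0.5 = 0.7500
R = Δx/(sin θ' − sin θ) = -2.3333
v = R·ω = -2.3333·0.7500 = -1.7500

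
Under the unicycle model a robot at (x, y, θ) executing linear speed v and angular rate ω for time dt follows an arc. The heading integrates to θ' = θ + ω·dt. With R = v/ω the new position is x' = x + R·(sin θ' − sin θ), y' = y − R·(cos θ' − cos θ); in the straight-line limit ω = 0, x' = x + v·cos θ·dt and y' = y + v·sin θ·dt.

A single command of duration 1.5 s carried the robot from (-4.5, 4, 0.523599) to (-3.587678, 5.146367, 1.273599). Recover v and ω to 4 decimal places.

Δθ = 1.273599 − 0.523599 = 0.750000
ω = Δθ/dt = 0.750000/1.5 = 0.5000
R = −Δy/(cos θ' − cos θ) = 2.0000
v = R·ω = 2.0000·0.5000 = 1.0000

v = 1.0000, ω = 0.5000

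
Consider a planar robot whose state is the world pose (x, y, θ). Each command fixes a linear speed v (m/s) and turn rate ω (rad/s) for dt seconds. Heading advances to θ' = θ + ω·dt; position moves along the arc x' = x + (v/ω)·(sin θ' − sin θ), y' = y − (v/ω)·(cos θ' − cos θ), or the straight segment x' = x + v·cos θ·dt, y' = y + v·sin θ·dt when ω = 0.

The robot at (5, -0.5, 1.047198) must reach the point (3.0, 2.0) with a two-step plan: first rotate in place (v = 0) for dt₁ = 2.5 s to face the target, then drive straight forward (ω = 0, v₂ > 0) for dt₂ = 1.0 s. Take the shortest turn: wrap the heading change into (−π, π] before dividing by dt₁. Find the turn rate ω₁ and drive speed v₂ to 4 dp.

heading to target = atan2(2−-0.5, 3−5) = 2.2455
Δθ = wrap(2.2455 − 1.0472) = 1.1983; ω₁ = Δθ/dt₁ = 0.4793
distance = √((3−5)² + (2−-0.5)²) = 3.2016; v₂ = distance/dt₂ = 3.2016

ω₁ = 0.4793, v₂ = 3.2016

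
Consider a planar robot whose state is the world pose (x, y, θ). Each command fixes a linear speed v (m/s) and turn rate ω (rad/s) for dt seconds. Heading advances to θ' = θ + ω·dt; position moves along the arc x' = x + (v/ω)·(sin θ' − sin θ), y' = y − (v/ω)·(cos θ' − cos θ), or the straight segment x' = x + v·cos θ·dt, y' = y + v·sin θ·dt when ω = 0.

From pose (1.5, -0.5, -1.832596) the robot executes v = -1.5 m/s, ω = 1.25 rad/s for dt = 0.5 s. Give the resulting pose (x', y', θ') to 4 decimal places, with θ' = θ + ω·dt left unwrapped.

(1.4626, 0.2369, -1.2076)

θ' = -1.8326 + 1.25·0.5 = -1.2076
R = v/ω = -1.5/1.25 = -1.2000
x' = 1.5 + -1.2000·(sin -1.2076 − sin -1.8326) = 1.4626
y' = -0.5 − -1.2000·(cos -1.2076 − cos -1.8326) = 0.2369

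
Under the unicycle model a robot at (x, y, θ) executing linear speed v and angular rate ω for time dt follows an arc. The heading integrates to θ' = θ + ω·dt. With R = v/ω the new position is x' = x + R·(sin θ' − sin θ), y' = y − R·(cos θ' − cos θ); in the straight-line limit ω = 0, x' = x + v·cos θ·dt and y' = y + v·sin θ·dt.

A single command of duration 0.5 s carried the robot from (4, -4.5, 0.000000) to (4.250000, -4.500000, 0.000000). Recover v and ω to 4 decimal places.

Δθ = 0.000000 − 0.000000 = 0.000000
ω = Δθ/dt = 0.000000/0.5 = 0.0000
ω = 0 → v = (Δx·cos θ + Δy·sin θ)/dt = 0.5000

v = 0.5000, ω = 0.0000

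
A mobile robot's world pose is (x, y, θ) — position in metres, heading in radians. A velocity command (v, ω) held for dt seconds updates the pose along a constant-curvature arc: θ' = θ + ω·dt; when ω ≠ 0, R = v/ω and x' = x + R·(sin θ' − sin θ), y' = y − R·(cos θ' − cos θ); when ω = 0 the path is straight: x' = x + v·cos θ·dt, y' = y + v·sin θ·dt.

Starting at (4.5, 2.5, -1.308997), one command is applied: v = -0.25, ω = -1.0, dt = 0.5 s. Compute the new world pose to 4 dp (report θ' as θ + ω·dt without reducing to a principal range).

θ' = -1.3090 + -1.0·0.5 = -1.8090
R = v/ω = -0.25/-1.0 = 0.2500
x' = 4.5 + 0.2500·(sin -1.8090 − sin -1.3090) = 4.4985
y' = 2.5 − 0.2500·(cos -1.8090 − cos -1.3090) = 2.6237

(4.4985, 2.6237, -1.8090)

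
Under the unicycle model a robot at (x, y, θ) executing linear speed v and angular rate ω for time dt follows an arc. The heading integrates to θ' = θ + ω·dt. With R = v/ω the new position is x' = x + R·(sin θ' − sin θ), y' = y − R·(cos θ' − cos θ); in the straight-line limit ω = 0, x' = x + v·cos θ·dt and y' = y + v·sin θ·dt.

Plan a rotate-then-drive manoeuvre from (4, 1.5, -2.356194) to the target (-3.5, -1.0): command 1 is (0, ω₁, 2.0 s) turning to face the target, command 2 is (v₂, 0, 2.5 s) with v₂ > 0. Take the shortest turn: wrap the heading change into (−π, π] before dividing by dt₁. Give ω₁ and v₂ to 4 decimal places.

heading to target = atan2(-1−1.5, -3.5−4) = -2.8198
Δθ = wrap(-2.8198 − -2.3562) = -0.4636; ω₁ = Δθ/dt₁ = -0.2318
distance = √((-3.5−4)² + (-1−1.5)²) = 7.9057; v₂ = distance/dt₂ = 3.1623

ω₁ = -0.2318, v₂ = 3.1623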